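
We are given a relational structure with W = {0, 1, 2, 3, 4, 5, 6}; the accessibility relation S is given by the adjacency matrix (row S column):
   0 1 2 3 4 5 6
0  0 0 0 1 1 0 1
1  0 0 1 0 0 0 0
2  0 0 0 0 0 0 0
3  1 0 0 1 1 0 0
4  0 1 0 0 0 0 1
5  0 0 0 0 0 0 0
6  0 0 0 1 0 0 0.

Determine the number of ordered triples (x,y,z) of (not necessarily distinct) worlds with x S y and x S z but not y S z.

Enumerating: (0,3,6), (0,4,3), (0,4,4), (0,6,4), (0,6,6), (1,2,2), (3,0,0), (3,4,0), (3,4,3), (3,4,4), (4,1,1), (4,1,6), (4,6,1), (4,6,6).

14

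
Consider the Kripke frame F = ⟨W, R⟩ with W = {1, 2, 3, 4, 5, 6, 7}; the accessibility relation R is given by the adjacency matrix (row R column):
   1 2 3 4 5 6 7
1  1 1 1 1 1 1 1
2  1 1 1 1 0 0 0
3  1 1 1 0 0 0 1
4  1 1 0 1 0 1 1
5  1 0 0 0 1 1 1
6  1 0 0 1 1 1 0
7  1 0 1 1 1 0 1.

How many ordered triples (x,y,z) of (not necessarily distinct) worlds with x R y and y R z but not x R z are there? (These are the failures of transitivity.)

36

Enumerating: (2,1,5), (2,1,6), (2,1,7), (2,3,7), (2,4,6), (2,4,7), (3,1,4), (3,1,5), (3,1,6), (3,2,4), (3,7,4), (3,7,5), … and 24 more.
Total: 36.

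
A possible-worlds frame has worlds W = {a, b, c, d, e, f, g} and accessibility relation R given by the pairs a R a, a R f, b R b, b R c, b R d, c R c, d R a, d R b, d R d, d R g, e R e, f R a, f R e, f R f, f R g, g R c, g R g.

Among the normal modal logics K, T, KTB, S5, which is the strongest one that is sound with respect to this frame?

T

Reflexive (axiom T): yes — every world is R-related to itself.
Symmetric (axiom B): no — b R c but not c R b.
Euclidean (axiom 5): no — b R c and b R d, but not c R d.
So F validates K, T; KTB would additionally require R to be symmetric. The strongest is T.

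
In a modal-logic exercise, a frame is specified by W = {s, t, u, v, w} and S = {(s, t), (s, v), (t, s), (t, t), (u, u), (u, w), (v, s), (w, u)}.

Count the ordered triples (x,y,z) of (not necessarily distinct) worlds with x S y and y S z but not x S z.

Enumerating: (s,t,s), (s,v,s), (t,s,v), (v,s,t), (v,s,v), (w,u,w).

6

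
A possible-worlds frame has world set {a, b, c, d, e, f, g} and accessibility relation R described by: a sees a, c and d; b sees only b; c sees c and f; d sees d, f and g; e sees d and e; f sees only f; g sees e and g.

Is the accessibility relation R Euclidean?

No

Euclidean: no — a R c and a R d, but not c R d.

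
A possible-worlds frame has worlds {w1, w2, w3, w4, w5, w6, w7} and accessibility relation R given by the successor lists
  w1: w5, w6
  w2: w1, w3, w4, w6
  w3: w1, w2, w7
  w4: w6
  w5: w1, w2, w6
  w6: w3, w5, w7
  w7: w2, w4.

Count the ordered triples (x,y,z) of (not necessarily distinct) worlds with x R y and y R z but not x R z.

Enumerating: (w1,w5,w1), (w1,w5,w2), (w1,w6,w3), (w1,w6,w7), (w2,w1,w5), (w2,w3,w2), (w2,w3,w7), (w2,w6,w5), (w2,w6,w7), (w3,w1,w5), (w3,w1,w6), (w3,w2,w3), … and 23 more.
Total: 35.

35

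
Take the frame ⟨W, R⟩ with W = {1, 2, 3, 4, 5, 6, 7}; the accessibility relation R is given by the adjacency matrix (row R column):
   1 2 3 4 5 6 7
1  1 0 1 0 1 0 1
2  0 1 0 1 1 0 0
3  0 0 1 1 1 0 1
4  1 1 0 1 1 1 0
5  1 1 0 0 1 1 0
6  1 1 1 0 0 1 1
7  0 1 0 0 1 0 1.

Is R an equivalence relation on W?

Reflexive: yes — every world is R-related to itself.
Symmetric: no — 1 R 3 but not 3 R 1.
Transitive: no — 1 R 3 and 3 R 4, but not 1 R 4.
So R is not an equivalence relation.

No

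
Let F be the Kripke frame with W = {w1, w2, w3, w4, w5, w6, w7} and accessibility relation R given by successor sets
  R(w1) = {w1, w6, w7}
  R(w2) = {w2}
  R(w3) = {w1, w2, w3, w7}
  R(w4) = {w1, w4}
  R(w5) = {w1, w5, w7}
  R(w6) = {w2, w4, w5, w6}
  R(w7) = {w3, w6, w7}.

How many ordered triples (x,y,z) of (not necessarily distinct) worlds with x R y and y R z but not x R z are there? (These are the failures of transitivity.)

Enumerating: (w1,w6,w2), (w1,w6,w4), (w1,w6,w5), (w1,w7,w3), (w3,w1,w6), (w3,w7,w6), (w4,w1,w6), (w4,w1,w7), (w5,w1,w6), (w5,w7,w3), (w5,w7,w6), (w6,w4,w1), … and 7 more.
Total: 19.

19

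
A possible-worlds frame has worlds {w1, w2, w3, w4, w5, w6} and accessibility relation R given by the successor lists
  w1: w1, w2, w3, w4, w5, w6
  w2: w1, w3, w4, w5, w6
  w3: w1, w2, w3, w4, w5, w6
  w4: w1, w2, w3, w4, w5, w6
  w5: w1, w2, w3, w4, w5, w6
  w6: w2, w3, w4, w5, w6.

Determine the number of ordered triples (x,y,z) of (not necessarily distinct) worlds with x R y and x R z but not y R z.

10

Enumerating: (w1,w2,w2), (w1,w6,w1), (w2,w6,w1), (w3,w2,w2), (w3,w6,w1), (w4,w2,w2), (w4,w6,w1), (w5,w2,w2), (w5,w6,w1), (w6,w2,w2).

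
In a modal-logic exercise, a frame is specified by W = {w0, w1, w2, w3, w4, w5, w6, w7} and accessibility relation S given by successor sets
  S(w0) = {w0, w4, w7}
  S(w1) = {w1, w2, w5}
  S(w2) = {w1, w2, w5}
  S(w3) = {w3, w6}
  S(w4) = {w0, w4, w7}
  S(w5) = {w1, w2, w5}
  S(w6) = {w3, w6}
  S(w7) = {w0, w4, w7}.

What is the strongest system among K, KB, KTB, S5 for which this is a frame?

Symmetric (axiom B): yes — every pair in S has its reverse in S.
Reflexive (axiom T): yes — every world is S-related to itself.
Euclidean (axiom 5): yes — any two successors of a common world are S-related.
So F validates K, KB, KTB, S5. The strongest is S5.

S5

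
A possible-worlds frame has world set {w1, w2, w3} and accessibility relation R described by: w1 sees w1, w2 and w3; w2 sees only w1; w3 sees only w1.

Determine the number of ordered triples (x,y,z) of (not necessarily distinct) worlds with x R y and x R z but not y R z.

4

Enumerating: (w1,w2,w2), (w1,w2,w3), (w1,w3,w2), (w1,w3,w3).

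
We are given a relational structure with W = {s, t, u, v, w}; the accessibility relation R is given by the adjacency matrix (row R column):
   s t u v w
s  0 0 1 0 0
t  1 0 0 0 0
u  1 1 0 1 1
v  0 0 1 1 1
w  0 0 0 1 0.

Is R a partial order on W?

Reflexive: no — s is not related to itself.
Transitive: no — s R u and u R t, but not s R t.
Antisymmetric: no — s R u and u R s with s ≠ u.
So R is not a partial order.

No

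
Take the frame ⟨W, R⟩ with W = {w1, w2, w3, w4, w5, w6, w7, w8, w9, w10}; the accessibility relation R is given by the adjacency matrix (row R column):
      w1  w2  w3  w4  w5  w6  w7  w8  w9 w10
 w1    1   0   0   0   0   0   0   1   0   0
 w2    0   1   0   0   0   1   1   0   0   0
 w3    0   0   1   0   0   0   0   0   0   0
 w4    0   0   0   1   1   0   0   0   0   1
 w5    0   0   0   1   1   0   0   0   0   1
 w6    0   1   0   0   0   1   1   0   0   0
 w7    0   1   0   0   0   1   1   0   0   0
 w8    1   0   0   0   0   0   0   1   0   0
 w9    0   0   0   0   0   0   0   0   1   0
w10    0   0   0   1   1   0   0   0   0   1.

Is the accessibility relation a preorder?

Yes

Reflexive: yes — every world is R-related to itself.
Transitive: yes — every two-step R-path is closed by a direct edge.
So R is a preorder.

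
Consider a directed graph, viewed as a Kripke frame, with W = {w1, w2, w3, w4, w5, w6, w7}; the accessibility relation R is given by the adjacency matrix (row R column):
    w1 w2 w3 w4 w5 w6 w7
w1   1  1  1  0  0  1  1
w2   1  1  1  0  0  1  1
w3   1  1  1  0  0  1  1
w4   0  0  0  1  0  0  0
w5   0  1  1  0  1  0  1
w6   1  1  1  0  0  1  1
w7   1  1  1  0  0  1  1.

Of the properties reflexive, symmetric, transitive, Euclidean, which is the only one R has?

Reflexive: yes — every world is R-related to itself.
Symmetric: no — w5 R w2 but not w2 R w5.
Transitive: no — w5 R w2 and w2 R w1, but not w5 R w1.
Euclidean: no — w5 R w2 and w5 R w5, but not w2 R w5.
Only reflexive holds.

reflexive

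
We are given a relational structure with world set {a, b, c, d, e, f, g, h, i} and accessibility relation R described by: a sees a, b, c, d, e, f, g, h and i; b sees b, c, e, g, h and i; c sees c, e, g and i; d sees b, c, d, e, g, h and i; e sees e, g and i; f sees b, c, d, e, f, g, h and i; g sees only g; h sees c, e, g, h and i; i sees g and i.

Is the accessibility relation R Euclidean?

Euclidean: no — a R b and a R d, but not b R d.

No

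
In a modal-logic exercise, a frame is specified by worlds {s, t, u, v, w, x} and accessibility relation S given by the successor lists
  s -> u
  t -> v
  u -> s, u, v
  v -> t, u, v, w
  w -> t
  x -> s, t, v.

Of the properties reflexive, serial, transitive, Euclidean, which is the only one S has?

Reflexive: no — s is not related to itself.
Serial: yes — every world has a successor (e.g. s S u).
Transitive: no — s S u and u S v, but not s S v.
Euclidean: no — u S s and u S v, but not s S v.
Only serial holds.

serial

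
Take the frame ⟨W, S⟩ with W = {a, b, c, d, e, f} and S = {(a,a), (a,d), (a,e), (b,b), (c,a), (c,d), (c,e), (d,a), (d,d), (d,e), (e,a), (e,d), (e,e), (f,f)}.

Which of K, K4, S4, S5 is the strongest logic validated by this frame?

Transitive (axiom 4): yes — every two-step S-path is closed by a direct edge.
Reflexive (axiom T): no — c is not related to itself.
Euclidean (axiom 5): yes — any two successors of a common world are S-related.
So F validates K, K4; S4 would additionally require S to be reflexive. The strongest is K4.

K4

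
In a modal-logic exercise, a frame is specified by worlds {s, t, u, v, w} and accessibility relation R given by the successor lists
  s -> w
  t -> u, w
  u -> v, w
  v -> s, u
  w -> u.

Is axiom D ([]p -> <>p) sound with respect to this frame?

Yes

By correspondence theory, D is valid on a frame iff R is serial.
Serial: yes — every world has a successor (e.g. s R w).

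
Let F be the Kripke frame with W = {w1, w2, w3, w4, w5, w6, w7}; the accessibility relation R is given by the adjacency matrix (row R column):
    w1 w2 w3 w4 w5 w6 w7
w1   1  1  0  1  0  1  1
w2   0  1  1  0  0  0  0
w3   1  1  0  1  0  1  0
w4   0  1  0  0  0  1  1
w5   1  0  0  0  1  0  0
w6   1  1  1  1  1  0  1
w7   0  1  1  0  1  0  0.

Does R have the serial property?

Yes

Serial: yes — every world has a successor (e.g. w1 R w1).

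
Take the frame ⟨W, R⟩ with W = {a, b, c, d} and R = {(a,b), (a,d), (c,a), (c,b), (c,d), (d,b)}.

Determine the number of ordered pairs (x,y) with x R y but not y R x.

Enumerating: (a,b), (a,d), (c,a), (c,b), (c,d), (d,b).

6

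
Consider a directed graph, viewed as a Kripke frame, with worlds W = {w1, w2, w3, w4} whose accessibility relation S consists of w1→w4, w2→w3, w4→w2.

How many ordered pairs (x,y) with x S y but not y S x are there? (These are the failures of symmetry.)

3

Enumerating: (w1,w4), (w2,w3), (w4,w2).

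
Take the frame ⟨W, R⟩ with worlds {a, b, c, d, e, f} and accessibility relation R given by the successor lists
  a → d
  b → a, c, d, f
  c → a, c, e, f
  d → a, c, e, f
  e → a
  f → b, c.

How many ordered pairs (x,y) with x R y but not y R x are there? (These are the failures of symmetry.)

Enumerating: (b,a), (b,c), (b,d), (c,a), (c,e), (d,c), (d,e), (d,f), (e,a).

9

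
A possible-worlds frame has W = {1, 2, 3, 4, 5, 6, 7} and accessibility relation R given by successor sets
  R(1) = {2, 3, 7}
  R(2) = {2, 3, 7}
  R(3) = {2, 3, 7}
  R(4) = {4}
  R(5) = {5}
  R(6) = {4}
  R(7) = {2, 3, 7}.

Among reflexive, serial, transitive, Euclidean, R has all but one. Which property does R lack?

Reflexive: no — 1 is not related to itself.
Serial: yes — every world has a successor (e.g. 1 R 2).
Transitive: yes — every two-step R-path is closed by a direct edge.
Euclidean: yes — any two successors of a common world are R-related.
Only reflexive fails.

reflexive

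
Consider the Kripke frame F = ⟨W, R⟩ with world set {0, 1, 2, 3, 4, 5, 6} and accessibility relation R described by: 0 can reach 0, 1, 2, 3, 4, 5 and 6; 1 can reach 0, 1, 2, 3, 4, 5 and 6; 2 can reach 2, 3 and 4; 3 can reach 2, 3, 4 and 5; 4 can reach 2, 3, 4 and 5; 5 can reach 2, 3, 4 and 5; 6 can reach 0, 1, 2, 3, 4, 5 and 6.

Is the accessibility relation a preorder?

Reflexive: yes — every world is R-related to itself.
Transitive: no — 2 R 3 and 3 R 5, but not 2 R 5.
So R is not a preorder.

No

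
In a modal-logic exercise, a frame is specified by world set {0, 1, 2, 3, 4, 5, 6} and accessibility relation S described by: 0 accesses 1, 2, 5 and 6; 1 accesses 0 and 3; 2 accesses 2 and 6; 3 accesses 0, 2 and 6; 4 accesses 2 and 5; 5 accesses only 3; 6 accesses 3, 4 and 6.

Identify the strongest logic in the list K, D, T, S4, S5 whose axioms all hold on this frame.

Serial (axiom D): yes — every world has a successor (e.g. 0 S 1).
Reflexive (axiom T): no — 0 is not related to itself.
Transitive (axiom 4): no — 0 S 1 and 1 S 3, but not 0 S 3.
Euclidean (axiom 5): no — 0 S 1 and 0 S 2, but not 1 S 2.
So F validates K, D; T would additionally require S to be reflexive. The strongest is D.

D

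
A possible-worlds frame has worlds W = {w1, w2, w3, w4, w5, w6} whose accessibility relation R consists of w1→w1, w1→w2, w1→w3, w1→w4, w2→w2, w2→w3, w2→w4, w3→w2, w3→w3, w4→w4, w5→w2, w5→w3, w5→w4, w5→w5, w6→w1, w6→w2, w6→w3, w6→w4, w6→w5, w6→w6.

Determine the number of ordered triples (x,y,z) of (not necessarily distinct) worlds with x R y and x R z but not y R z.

31

Enumerating: (w1,w2,w1), (w1,w3,w1), (w1,w3,w4), (w1,w4,w1), (w1,w4,w2), (w1,w4,w3), (w2,w3,w4), (w2,w4,w2), (w2,w4,w3), (w5,w2,w5), (w5,w3,w4), (w5,w3,w5), … and 19 more.
Total: 31.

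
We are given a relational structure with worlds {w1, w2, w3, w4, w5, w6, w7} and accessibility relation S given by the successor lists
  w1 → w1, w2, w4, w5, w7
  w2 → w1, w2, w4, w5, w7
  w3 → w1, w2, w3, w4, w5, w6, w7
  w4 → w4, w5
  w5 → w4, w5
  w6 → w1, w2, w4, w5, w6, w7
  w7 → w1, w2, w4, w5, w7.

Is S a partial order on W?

No

Reflexive: yes — every world is S-related to itself.
Transitive: yes — every two-step S-path is closed by a direct edge.
Antisymmetric: no — w1 S w2 and w2 S w1 with w1 ≠ w2.
So S is not a partial order.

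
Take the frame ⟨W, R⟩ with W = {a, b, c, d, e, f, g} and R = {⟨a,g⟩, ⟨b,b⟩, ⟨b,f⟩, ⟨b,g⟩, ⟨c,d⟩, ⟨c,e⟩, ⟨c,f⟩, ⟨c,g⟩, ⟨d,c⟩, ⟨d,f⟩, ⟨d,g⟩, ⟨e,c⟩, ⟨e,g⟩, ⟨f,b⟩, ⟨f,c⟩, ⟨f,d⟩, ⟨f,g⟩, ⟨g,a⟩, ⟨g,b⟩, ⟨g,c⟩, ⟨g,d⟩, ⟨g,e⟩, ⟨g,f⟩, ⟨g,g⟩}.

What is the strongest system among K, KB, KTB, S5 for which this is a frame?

Symmetric (axiom B): yes — every pair in R has its reverse in R.
Reflexive (axiom T): no — a is not related to itself.
Euclidean (axiom 5): no — c R d and c R e, but not d R e.
So F validates K, KB; KTB would additionally require R to be reflexive. The strongest is KB.

KB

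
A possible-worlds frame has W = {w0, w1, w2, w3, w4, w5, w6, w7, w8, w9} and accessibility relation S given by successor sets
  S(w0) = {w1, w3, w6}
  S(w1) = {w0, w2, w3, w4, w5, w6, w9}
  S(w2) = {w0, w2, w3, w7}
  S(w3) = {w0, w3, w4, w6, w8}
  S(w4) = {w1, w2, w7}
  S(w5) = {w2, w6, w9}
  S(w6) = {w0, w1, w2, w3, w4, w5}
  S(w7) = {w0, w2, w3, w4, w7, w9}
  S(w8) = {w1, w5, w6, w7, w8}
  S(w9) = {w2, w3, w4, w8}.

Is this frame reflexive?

Reflexive: no — w0 is not related to itself.

No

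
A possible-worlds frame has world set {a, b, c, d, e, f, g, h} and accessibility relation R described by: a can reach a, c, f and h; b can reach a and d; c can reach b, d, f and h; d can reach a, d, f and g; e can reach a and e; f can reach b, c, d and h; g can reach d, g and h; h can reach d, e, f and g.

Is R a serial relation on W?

Yes

Serial: yes — every world has a successor (e.g. a R a).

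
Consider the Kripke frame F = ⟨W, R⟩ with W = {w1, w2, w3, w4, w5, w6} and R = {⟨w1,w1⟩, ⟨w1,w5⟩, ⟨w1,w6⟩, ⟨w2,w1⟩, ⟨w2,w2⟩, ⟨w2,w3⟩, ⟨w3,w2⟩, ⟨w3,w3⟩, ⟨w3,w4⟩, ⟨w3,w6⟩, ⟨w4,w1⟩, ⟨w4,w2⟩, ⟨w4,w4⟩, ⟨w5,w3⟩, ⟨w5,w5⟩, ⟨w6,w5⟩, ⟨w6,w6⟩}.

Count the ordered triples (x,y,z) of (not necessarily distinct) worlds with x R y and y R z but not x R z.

15

Enumerating: (w1,w5,w3), (w2,w1,w5), (w2,w1,w6), (w2,w3,w4), (w2,w3,w6), (w3,w2,w1), (w3,w4,w1), (w3,w6,w5), (w4,w1,w5), (w4,w1,w6), (w4,w2,w3), (w5,w3,w2), (w5,w3,w4), (w5,w3,w6), (w6,w5,w3).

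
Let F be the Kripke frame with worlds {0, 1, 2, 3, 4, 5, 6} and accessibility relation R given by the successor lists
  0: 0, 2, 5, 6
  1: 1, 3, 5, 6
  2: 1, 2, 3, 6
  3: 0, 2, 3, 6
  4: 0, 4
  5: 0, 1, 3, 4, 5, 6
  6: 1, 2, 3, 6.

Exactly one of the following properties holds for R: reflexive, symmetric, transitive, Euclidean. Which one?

Reflexive: yes — every world is R-related to itself.
Symmetric: no — 0 R 2 but not 2 R 0.
Transitive: no — 0 R 2 and 2 R 1, but not 0 R 1.
Euclidean: no — 0 R 2 and 0 R 5, but not 2 R 5.
Only reflexive holds.

reflexive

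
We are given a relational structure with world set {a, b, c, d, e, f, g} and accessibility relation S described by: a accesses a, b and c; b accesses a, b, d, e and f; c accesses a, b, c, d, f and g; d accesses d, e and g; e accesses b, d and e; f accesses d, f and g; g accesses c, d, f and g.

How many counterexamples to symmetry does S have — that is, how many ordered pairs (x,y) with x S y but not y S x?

Enumerating: (b,d), (b,f), (c,b), (c,d), (c,f), (f,d).

6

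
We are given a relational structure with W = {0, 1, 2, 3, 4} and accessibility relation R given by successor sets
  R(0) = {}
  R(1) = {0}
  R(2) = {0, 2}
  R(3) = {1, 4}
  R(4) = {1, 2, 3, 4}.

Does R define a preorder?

No

Reflexive: no — 0 is not related to itself.
Transitive: no — 3 R 1 and 1 R 0, but not 3 R 0.
So R is not a preorder.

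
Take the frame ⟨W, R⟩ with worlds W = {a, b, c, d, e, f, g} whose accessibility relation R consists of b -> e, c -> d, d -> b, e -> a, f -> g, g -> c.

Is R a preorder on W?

Reflexive: no — a is not related to itself.
Transitive: no — b R e and e R a, but not b R a.
So R is not a preorder.

No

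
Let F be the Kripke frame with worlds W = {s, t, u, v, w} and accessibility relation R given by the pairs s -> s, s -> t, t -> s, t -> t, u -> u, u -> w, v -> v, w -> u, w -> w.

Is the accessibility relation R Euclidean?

Euclidean: yes — any two successors of a common world are R-related.

Yes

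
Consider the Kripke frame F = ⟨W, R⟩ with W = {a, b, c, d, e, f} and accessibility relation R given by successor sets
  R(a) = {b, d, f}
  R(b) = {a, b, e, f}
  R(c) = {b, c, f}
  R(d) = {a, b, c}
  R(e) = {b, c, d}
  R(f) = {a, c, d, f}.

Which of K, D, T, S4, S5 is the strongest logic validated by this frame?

Serial (axiom D): yes — every world has a successor (e.g. a R b).
Reflexive (axiom T): no — a is not related to itself.
Transitive (axiom 4): no — a R b and b R e, but not a R e.
Euclidean (axiom 5): no — a R b and a R d, but not b R d.
So F validates K, D; T would additionally require R to be reflexive. The strongest is D.

D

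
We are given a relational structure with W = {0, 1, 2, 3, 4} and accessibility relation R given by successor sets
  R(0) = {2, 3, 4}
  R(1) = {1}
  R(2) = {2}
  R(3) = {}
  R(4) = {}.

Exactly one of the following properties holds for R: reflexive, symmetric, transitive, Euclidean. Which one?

transitive

Reflexive: no — 0 is not related to itself.
Symmetric: no — 0 R 2 but not 2 R 0.
Transitive: yes — every two-step R-path is closed by a direct edge.
Euclidean: no — 0 R 2 and 0 R 3, but not 2 R 3.
Only transitive holds.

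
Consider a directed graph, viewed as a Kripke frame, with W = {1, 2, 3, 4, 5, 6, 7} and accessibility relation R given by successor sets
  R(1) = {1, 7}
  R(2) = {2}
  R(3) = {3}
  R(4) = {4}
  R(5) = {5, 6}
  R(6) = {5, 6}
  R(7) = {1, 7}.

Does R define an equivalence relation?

Reflexive: yes — every world is R-related to itself.
Symmetric: yes — every pair in R has its reverse in R.
Transitive: yes — every two-step R-path is closed by a direct edge.
So R is an equivalence relation.

Yes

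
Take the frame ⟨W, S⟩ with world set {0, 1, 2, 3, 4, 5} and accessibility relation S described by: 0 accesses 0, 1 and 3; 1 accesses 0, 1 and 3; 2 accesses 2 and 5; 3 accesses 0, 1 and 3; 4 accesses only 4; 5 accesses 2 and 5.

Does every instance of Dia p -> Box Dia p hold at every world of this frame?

The schema 5 characterises exactly the Euclidean frames.
Euclidean: yes — any two successors of a common world are S-related.

Yes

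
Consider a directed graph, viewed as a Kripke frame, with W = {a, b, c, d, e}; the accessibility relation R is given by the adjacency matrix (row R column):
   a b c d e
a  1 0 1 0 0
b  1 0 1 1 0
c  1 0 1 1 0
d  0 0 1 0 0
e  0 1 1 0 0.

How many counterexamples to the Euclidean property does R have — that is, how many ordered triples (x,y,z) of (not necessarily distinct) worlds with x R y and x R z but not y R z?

Enumerating: (b,a,d), (b,d,a), (b,d,d), (c,a,d), (c,d,a), (c,d,d), (e,b,b), (e,c,b).

8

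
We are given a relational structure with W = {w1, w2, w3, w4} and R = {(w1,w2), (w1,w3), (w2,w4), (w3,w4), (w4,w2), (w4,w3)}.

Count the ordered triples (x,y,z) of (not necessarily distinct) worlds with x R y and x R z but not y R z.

Enumerating: (w1,w2,w2), (w1,w2,w3), (w1,w3,w2), (w1,w3,w3), (w2,w4,w4), (w3,w4,w4), (w4,w2,w2), (w4,w2,w3), (w4,w3,w2), (w4,w3,w3).

10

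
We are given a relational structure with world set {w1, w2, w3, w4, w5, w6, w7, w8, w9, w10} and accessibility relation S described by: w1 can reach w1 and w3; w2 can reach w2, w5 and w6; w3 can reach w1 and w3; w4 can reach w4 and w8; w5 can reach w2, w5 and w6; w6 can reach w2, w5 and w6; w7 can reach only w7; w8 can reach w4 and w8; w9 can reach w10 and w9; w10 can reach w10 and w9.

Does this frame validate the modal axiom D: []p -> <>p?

Axiom D corresponds to the accessibility relation being serial.
Serial: yes — every world has a successor (e.g. w1 S w1).

Yes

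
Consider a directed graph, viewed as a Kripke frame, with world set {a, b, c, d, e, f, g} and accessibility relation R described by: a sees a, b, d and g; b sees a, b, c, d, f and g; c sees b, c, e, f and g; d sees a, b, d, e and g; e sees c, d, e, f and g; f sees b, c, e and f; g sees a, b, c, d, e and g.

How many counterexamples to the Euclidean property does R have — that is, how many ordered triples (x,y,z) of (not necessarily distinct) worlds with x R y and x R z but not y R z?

34

Enumerating: (b,a,c), (b,a,f), (b,c,a), (b,c,d), (b,d,c), (b,d,f), (b,f,a), (b,f,d), (b,f,g), (b,g,f), (c,b,e), (c,e,b), … and 22 more.
Total: 34.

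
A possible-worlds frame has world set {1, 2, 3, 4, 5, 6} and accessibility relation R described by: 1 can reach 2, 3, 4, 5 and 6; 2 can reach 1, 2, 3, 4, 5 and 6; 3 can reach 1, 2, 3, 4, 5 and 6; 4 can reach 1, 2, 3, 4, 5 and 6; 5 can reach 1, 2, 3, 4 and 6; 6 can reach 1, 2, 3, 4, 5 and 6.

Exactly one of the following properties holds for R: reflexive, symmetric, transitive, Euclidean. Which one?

symmetric

Reflexive: no — 1 is not related to itself.
Symmetric: yes — every pair in R has its reverse in R.
Transitive: no — 1 R 2 and 2 R 1, but not 1 R 1.
Euclidean: no — 1 R 5 and 1 R 5, but not 5 R 5.
Only symmetric holds.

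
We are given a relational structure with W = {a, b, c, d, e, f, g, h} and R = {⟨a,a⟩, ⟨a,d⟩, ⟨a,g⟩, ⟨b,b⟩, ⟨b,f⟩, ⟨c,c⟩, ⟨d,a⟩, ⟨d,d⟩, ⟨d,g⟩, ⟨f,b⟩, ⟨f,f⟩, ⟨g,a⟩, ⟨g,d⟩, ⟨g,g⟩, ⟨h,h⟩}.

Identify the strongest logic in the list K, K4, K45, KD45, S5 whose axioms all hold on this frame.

Transitive (axiom 4): yes — every two-step R-path is closed by a direct edge.
Euclidean (axiom 5): yes — any two successors of a common world are R-related.
Serial (axiom D): no — e has no R-successor.
Reflexive (axiom T): no — e is not related to itself.
So F validates K, K4, K45; KD45 would additionally require R to be serial. The strongest is K45.

K45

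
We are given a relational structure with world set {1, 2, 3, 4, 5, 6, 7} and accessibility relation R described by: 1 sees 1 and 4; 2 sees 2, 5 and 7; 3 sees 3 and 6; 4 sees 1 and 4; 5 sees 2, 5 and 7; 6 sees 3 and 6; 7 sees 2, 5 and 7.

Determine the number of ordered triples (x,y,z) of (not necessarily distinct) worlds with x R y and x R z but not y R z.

0

R is Euclidean; there are no such tuples.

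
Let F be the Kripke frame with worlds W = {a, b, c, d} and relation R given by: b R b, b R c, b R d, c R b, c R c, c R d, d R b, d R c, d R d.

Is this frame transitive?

Transitive: yes — every two-step R-path is closed by a direct edge.

Yes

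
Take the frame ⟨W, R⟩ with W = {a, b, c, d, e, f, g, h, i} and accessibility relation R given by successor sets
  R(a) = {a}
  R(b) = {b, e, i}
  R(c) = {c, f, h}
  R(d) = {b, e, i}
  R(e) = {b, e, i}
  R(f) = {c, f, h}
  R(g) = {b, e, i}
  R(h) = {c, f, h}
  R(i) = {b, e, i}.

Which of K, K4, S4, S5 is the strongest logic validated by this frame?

K4

Transitive (axiom 4): yes — every two-step R-path is closed by a direct edge.
Reflexive (axiom T): no — d is not related to itself.
Euclidean (axiom 5): yes — any two successors of a common world are R-related.
So F validates K, K4; S4 would additionally require R to be reflexive. The strongest is K4.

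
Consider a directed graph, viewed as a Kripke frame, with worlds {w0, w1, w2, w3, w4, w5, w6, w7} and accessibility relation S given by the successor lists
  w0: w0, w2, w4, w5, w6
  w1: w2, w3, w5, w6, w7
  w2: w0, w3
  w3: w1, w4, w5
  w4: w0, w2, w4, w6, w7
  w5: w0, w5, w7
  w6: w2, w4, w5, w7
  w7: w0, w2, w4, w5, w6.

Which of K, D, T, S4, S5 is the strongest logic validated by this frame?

Serial (axiom D): yes — every world has a successor (e.g. w0 S w0).
Reflexive (axiom T): no — w1 is not related to itself.
Transitive (axiom 4): no — w0 S w2 and w2 S w3, but not w0 S w3.
Euclidean (axiom 5): no — w0 S w2 and w0 S w4, but not w2 S w4.
So F validates K, D; T would additionally require S to be reflexive. The strongest is D.

D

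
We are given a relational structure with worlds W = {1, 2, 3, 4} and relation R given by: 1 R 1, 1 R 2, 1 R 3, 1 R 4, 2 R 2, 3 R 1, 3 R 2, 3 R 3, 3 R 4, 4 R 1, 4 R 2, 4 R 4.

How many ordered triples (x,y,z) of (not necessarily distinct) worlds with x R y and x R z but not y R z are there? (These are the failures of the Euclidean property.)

10

Enumerating: (1,2,1), (1,2,3), (1,2,4), (1,4,3), (3,2,1), (3,2,3), (3,2,4), (3,4,3), (4,2,1), (4,2,4).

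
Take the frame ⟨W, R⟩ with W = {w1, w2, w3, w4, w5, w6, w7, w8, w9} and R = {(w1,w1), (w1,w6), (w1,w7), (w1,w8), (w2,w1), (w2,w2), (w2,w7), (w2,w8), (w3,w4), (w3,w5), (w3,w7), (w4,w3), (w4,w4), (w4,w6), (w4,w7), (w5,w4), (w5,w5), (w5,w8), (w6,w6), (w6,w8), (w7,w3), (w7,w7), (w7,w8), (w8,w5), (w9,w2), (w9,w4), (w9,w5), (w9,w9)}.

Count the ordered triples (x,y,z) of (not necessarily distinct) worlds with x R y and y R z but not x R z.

29

Enumerating: (w1,w7,w3), (w1,w8,w5), (w2,w1,w6), (w2,w7,w3), (w2,w8,w5), (w3,w4,w3), (w3,w4,w6), (w3,w5,w8), (w3,w7,w3), (w3,w7,w8), (w4,w3,w5), (w4,w6,w8), … and 17 more.
Total: 29.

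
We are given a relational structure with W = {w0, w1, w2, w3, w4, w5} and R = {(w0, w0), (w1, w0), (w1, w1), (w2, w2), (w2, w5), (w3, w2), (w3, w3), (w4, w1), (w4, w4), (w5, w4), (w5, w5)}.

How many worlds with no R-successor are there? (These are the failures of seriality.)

R is serial; there are no such worlds.

0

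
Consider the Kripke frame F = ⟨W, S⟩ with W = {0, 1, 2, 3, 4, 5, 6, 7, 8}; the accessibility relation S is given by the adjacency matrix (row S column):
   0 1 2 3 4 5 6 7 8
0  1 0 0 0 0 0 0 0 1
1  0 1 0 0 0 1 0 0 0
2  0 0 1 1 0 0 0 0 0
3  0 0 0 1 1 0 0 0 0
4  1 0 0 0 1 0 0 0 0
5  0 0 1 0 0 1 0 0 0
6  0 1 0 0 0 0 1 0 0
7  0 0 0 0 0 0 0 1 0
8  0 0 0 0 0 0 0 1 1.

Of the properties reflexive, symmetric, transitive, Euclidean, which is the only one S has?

Reflexive: yes — every world is S-related to itself.
Symmetric: no — 0 S 8 but not 8 S 0.
Transitive: no — 0 S 8 and 8 S 7, but not 0 S 7.
Euclidean: no — 0 S 8 and 0 S 0, but not 8 S 0.
Only reflexive holds.

reflexive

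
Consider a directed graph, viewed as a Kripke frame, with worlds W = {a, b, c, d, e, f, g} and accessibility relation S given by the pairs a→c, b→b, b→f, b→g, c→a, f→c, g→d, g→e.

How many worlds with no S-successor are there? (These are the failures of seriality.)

Enumerating: d, e.

2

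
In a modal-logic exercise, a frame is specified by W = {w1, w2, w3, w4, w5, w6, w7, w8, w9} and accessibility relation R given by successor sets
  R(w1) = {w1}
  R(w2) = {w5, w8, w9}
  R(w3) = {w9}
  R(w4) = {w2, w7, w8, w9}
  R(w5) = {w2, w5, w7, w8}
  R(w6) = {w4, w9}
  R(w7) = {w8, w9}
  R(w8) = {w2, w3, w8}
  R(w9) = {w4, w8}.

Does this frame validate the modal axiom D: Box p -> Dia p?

The schema D characterises exactly the serial frames.
Serial: yes — every world has a successor (e.g. w1 R w1).

Yes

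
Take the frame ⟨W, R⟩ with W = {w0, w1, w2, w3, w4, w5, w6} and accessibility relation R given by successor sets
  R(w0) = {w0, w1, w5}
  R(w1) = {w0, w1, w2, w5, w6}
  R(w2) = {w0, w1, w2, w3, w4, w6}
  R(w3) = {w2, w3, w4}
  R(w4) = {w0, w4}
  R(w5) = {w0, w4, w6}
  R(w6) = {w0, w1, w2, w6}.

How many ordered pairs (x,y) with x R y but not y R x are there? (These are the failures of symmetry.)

8

Enumerating: (w1,w5), (w2,w0), (w2,w4), (w3,w4), (w4,w0), (w5,w4), (w5,w6), (w6,w0).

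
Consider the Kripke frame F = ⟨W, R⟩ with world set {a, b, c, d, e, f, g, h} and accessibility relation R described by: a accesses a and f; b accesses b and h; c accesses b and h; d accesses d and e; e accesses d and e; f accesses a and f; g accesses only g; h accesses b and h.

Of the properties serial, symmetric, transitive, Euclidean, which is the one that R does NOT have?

Serial: yes — every world has a successor (e.g. a R a).
Symmetric: no — c R b but not b R c.
Transitive: yes — every two-step R-path is closed by a direct edge.
Euclidean: yes — any two successors of a common world are R-related.
Only symmetric fails.

symmetric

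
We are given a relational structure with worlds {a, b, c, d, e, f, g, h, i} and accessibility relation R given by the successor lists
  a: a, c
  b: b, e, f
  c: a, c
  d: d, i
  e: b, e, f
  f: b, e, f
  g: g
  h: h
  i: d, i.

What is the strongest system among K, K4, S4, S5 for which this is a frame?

S5

Transitive (axiom 4): yes — every two-step R-path is closed by a direct edge.
Reflexive (axiom T): yes — every world is R-related to itself.
Euclidean (axiom 5): yes — any two successors of a common world are R-related.
So F validates K, K4, S4, S5. The strongest is S5.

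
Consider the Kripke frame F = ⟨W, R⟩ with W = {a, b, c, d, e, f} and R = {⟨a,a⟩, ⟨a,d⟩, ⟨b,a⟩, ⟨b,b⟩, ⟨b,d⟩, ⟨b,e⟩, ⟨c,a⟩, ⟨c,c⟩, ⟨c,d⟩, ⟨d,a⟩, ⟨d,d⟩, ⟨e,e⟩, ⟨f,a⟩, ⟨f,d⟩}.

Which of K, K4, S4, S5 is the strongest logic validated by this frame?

K4

Transitive (axiom 4): yes — every two-step R-path is closed by a direct edge.
Reflexive (axiom T): no — f is not related to itself.
Euclidean (axiom 5): no — b R a and b R e, but not a R e.
So F validates K, K4; S4 would additionally require R to be reflexive. The strongest is K4.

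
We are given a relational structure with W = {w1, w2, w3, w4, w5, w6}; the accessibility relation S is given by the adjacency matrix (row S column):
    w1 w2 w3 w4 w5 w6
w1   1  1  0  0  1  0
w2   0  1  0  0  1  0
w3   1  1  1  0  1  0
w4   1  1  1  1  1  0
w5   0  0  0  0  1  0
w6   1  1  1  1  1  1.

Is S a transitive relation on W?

Yes

Transitive: yes — every two-step S-path is closed by a direct edge.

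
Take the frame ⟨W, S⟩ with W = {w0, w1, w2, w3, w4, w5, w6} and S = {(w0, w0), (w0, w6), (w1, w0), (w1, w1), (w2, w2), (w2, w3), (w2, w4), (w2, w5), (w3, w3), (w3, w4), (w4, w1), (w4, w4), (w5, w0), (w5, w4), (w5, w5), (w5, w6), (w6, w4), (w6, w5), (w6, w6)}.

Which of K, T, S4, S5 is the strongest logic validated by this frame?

T

Reflexive (axiom T): yes — every world is S-related to itself.
Transitive (axiom 4): no — w0 S w6 and w6 S w4, but not w0 S w4.
Euclidean (axiom 5): no — w2 S w3 and w2 S w5, but not w3 S w5.
So F validates K, T; S4 would additionally require S to be transitive. The strongest is T.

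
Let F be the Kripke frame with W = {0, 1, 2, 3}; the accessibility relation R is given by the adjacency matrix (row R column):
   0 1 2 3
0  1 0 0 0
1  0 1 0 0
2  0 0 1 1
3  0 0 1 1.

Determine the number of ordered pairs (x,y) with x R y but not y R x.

R is symmetric; there are no such tuples.

0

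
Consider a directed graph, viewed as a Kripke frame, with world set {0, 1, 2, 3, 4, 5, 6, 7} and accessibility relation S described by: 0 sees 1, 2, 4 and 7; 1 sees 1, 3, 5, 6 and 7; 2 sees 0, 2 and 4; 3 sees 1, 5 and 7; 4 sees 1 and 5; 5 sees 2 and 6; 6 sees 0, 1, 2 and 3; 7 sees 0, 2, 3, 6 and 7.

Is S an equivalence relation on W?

No

Reflexive: no — 0 is not related to itself.
Symmetric: no — 0 S 1 but not 1 S 0.
Transitive: no — 0 S 1 and 1 S 3, but not 0 S 3.
So S is not an equivalence relation.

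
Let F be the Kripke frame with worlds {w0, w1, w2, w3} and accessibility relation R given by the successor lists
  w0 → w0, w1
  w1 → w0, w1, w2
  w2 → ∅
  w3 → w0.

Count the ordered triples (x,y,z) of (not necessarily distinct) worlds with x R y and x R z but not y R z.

4

Enumerating: (w1,w0,w2), (w1,w2,w0), (w1,w2,w1), (w1,w2,w2).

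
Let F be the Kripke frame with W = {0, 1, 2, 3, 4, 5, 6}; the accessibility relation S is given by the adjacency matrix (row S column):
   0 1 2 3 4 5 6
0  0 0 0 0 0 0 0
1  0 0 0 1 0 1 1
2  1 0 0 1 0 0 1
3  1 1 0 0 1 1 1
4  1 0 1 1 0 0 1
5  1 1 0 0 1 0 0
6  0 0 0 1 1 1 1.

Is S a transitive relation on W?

Transitive: no — 1 S 3 and 3 S 0, but not 1 S 0.

No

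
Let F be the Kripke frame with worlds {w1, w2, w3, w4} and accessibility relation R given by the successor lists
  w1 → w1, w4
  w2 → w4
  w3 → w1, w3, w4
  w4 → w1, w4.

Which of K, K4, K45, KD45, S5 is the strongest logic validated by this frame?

K

Transitive (axiom 4): no — w2 R w4 and w4 R w1, but not w2 R w1.
Euclidean (axiom 5): no — w3 R w1 and w3 R w3, but not w1 R w3.
Serial (axiom D): yes — every world has a successor (e.g. w1 R w1).
Reflexive (axiom T): no — w2 is not related to itself.
So F validates K; K4 would additionally require R to be transitive. The strongest is K.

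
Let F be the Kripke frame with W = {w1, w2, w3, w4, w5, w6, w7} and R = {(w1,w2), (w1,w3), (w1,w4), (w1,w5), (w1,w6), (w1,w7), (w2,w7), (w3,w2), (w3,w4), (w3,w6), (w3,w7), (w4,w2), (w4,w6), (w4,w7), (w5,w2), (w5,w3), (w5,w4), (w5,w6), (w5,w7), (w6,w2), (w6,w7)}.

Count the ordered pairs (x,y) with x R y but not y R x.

Enumerating: (w1,w2), (w1,w3), (w1,w4), (w1,w5), (w1,w6), (w1,w7), (w2,w7), (w3,w2), (w3,w4), (w3,w6), (w3,w7), (w4,w2), … and 9 more.
Total: 21.

21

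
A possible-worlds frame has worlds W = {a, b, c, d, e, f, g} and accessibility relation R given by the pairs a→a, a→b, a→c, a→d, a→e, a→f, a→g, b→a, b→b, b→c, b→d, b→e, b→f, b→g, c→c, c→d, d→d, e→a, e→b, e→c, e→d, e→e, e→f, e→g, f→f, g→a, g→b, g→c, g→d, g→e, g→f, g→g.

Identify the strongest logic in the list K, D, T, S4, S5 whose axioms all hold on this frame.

S4

Serial (axiom D): yes — every world has a successor (e.g. a R a).
Reflexive (axiom T): yes — every world is R-related to itself.
Transitive (axiom 4): yes — every two-step R-path is closed by a direct edge.
Euclidean (axiom 5): no — a R c and a R b, but not c R b.
So F validates K, D, T, S4; S5 would additionally require R to be Euclidean. The strongest is S4.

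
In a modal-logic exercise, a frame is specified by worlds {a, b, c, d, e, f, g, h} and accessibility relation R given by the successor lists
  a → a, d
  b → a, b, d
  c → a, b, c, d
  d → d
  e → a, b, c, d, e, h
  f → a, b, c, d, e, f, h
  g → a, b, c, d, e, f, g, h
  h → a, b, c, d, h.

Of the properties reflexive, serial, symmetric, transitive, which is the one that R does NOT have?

symmetric

Reflexive: yes — every world is R-related to itself.
Serial: yes — every world has a successor (e.g. a R a).
Symmetric: no — a R d but not d R a.
Transitive: yes — every two-step R-path is closed by a direct edge.
Only symmetric fails.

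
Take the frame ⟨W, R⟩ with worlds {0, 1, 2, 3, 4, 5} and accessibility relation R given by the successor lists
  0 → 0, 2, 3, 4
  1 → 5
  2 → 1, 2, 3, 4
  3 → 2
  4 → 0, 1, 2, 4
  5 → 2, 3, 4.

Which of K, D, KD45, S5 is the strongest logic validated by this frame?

D

Serial (axiom D): yes — every world has a successor (e.g. 0 R 0).
Euclidean (axiom 5): no — 0 R 3 and 0 R 4, but not 3 R 4.
Transitive (axiom 4): no — 0 R 2 and 2 R 1, but not 0 R 1.
Reflexive (axiom T): no — 1 is not related to itself.
So F validates K, D; KD45 would additionally require R to be Euclidean and transitive. The strongest is D.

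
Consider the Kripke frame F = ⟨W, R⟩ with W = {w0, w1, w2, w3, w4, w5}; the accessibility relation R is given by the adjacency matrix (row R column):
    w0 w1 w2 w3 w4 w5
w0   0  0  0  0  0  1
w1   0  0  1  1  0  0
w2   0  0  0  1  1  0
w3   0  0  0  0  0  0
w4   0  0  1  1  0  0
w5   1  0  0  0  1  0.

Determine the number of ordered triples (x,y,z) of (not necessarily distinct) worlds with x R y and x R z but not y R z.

Enumerating: (w0,w5,w5), (w1,w2,w2), (w1,w3,w2), (w1,w3,w3), (w2,w3,w3), (w2,w3,w4), (w2,w4,w4), (w4,w2,w2), (w4,w3,w2), (w4,w3,w3), (w5,w0,w0), (w5,w0,w4), (w5,w4,w0), (w5,w4,w4).

14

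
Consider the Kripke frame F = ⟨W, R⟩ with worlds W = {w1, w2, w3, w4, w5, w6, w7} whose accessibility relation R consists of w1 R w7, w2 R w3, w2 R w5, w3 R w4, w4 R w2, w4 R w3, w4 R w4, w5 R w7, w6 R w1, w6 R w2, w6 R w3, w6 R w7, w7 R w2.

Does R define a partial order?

No

Reflexive: no — w1 is not related to itself.
Transitive: no — w1 R w7 and w7 R w2, but not w1 R w2.
Antisymmetric: no — w3 R w4 and w4 R w3 with w3 ≠ w4.
So R is not a partial order.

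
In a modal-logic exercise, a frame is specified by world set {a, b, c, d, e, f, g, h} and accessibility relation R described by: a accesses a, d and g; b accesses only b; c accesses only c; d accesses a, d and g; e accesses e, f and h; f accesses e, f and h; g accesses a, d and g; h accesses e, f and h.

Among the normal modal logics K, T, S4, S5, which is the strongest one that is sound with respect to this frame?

S5

Reflexive (axiom T): yes — every world is R-related to itself.
Transitive (axiom 4): yes — every two-step R-path is closed by a direct edge.
Euclidean (axiom 5): yes — any two successors of a common world are R-related.
So F validates K, T, S4, S5. The strongest is S5.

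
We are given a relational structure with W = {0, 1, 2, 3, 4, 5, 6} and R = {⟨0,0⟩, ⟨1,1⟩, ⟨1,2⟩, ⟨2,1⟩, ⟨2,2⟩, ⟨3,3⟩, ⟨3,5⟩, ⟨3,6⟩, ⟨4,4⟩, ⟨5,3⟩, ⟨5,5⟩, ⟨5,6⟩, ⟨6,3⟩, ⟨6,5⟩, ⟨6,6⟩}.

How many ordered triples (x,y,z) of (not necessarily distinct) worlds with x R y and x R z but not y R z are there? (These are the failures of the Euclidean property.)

0

R is Euclidean; there are no such tuples.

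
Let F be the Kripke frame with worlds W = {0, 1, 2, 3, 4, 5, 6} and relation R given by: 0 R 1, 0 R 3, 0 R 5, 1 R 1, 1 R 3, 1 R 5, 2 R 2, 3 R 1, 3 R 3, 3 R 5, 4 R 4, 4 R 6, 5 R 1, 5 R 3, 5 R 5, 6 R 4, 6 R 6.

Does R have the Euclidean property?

Euclidean: yes — any two successors of a common world are R-related.

Yes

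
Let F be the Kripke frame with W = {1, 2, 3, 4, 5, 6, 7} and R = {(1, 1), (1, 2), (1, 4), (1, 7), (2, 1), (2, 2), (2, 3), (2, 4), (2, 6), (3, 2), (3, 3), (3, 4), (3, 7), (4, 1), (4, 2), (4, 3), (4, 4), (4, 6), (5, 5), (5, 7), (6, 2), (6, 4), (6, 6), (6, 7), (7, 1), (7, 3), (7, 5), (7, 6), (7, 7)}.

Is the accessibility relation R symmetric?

Symmetric: yes — every pair in R has its reverse in R.

Yes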